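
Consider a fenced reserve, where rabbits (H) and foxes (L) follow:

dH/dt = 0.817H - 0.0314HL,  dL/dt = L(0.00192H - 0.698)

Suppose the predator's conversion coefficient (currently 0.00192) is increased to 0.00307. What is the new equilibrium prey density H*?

H* ≈ 227

At the interior fixed point, setting dL/dt = 0 with L > 0 fixes H* = (predator death rate)/(HL coefficient) — independent of the other coefficients.
With the change, H* = 0.698/0.00307 = 227; it falls from 364.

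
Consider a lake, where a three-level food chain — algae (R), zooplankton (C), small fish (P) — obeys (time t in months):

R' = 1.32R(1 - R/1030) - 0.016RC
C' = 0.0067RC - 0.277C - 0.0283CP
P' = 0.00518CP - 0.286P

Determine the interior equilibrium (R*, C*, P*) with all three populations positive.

From dP/dt = 0: 0.00518C* = 0.286, so C* = 55.2.
From dR/dt = 0: 1.32(1 - R*/1030) = 0.016·55.2, giving R* = 1030·(1 - 0.669) = 341.
From dC/dt = 0: 0.0067·341 - 0.277 = 0.0283P*, so P* = 2.01/0.0283 = 70.9.

R* ≈ 341, C* ≈ 55.2, P* ≈ 70.9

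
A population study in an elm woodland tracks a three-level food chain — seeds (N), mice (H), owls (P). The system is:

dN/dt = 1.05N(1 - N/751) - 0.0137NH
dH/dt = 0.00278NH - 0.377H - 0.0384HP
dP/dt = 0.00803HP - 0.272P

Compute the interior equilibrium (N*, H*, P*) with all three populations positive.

From dP/dt = 0: 0.00803H* = 0.272, so H* = 33.9.
From dN/dt = 0: 1.05(1 - N*/751) = 0.0137·33.9, giving N* = 751·(1 - 0.442) = 419.
From dH/dt = 0: 0.00278·419 - 0.377 = 0.0384P*, so P* = 0.788/0.0384 = 20.5.

N* ≈ 419, H* ≈ 33.9, P* ≈ 20.5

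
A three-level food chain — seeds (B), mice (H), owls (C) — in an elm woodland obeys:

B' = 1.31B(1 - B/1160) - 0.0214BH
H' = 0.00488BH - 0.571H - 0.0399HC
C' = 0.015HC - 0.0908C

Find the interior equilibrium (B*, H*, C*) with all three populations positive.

B* ≈ 1050, H* ≈ 6.05, C* ≈ 114

From dC/dt = 0: 0.015H* = 0.0908, so H* = 6.05.
From dB/dt = 0: 1.31(1 - B*/1160) = 0.0214·6.05, giving B* = 1160·(1 - 0.0989) = 1050.
From dH/dt = 0: 0.00488·1050 - 0.571 = 0.0399C*, so C* = 4.53/0.0399 = 114.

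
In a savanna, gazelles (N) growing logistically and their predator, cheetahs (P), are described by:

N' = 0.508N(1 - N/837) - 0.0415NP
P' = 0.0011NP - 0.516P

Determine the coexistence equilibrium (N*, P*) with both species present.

N* ≈ 469, P* ≈ 5.38

From dP/dt = 0 with P > 0: 0.0011N* = 0.516, so N* = 469.
Substitute into dN/dt = 0: 0.508(1 - 469/837) = 0.0415P*.
The bracket is 0.44, giving P* = 0.223/0.0415 = 5.38.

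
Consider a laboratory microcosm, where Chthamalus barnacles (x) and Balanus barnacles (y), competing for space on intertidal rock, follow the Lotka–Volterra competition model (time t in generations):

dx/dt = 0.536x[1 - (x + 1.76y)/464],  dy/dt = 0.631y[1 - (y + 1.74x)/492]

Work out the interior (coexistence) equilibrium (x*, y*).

x* ≈ 195, y* ≈ 153

Setting both brackets to zero gives the nullclines x + 1.76y = 464 and 1.74x + y = 492.
Substituting y = 492 - 1.74x into the first: x(1 - 1.76·1.74) = 464 - 1.76·492.
So x* = -402/-2.06 = 195, and then y* = 492 - 1.74·195 = 153.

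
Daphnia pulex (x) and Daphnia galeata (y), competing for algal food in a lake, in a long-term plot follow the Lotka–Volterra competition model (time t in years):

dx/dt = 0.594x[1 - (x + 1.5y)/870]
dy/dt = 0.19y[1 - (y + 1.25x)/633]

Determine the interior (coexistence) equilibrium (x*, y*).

x* ≈ 90.9, y* ≈ 519

Setting both brackets to zero gives the nullclines x + 1.5y = 870 and 1.25x + y = 633.
Substituting y = 633 - 1.25x into the first: x(1 - 1.5·1.25) = 870 - 1.5·633.
So x* = -79.5/-0.875 = 90.9, and then y* = 633 - 1.25·90.9 = 519.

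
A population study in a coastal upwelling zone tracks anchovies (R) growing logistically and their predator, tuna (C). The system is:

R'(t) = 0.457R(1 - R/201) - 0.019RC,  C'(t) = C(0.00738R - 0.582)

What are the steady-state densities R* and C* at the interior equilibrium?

From dC/dt = 0 with C > 0: 0.00738R* = 0.582, so R* = 78.9.
Substitute into dR/dt = 0: 0.457(1 - 78.9/201) = 0.019C*.
The bracket is 0.608, giving C* = 0.278/0.019 = 14.6.

R* ≈ 78.9, C* ≈ 14.6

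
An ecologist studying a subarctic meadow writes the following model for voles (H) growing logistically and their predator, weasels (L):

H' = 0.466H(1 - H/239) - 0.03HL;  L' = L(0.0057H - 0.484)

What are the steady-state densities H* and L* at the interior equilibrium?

From dL/dt = 0 with L > 0: 0.0057H* = 0.484, so H* = 84.9.
Substitute into dH/dt = 0: 0.466(1 - 84.9/239) = 0.03L*.
The bracket is 0.645, giving L* = 0.3/0.03 = 10.

H* ≈ 84.9, L* ≈ 10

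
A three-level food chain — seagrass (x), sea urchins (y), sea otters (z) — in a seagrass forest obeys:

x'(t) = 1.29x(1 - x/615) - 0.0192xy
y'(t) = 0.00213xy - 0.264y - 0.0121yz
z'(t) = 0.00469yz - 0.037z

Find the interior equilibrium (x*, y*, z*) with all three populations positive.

x* ≈ 543, y* ≈ 7.89, z* ≈ 73.7

From dz/dt = 0: 0.00469y* = 0.037, so y* = 7.89.
From dx/dt = 0: 1.29(1 - x*/615) = 0.0192·7.89, giving x* = 615·(1 - 0.117) = 543.
From dy/dt = 0: 0.00213·543 - 0.264 = 0.0121z*, so z* = 0.892/0.0121 = 73.7.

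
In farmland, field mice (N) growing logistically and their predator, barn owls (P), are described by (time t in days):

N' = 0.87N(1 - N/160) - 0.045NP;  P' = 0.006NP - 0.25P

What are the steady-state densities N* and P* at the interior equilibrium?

N* ≈ 41.7, P* ≈ 14.3

From dP/dt = 0 with P > 0: 0.006N* = 0.25, so N* = 41.7.
Substitute into dN/dt = 0: 0.87(1 - 41.7/160) = 0.045P*.
The bracket is 0.74, giving P* = 0.643/0.045 = 14.3.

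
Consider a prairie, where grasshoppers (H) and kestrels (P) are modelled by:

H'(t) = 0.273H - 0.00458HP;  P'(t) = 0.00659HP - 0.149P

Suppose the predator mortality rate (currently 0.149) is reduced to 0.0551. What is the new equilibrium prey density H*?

H* ≈ 8.36

At the interior fixed point, setting dP/dt = 0 with P > 0 fixes H* = (predator death rate)/(HP coefficient) — independent of the other coefficients.
With the change, H* = 0.0551/0.00659 = 8.36; it falls from 22.6.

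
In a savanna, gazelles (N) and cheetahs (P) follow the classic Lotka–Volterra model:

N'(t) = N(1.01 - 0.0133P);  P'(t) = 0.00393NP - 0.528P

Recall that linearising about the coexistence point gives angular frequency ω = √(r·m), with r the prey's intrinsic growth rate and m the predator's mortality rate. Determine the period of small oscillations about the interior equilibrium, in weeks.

Here r = 1.01 and m = 0.528, so r·m = 0.533.
ω = √0.533 = 0.73 per week, hence T = 2π/ω ≈ 8.6 weeks.

T ≈ 8.6 weeks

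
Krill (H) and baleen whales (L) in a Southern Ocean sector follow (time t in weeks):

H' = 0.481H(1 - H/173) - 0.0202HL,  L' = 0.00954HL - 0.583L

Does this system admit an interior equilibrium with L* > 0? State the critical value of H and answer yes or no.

The predator equation gives dL/dt > 0 only when H > 0.583/0.00954 = 61.1.
Without the predator, H → K = 173. Since 173 > 61.1, the predator can invade and persist.

Threshold H = 61.1; K > 61.1, so yes, the predator persists.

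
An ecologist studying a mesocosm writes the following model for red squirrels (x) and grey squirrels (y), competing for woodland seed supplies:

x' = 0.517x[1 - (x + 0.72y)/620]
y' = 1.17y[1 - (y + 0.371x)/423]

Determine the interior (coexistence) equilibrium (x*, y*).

Setting both brackets to zero gives the nullclines x + 0.72y = 620 and 0.371x + y = 423.
Substituting y = 423 - 0.371x into the first: x(1 - 0.72·0.371) = 620 - 0.72·423.
So x* = 315/0.733 = 430, and then y* = 423 - 0.371·430 = 263.

x* ≈ 430, y* ≈ 263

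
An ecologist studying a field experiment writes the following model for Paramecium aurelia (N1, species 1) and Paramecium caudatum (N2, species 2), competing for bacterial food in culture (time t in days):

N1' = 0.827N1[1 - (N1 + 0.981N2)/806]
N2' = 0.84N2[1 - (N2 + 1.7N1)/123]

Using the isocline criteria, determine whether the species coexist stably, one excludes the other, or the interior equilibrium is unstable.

species 1 excludes species 2

Compare the nullcline intercepts: K1/α12 = 806/0.981 = 822 > K2 = 123; K2/α21 = 123/1.7 = 72.4 < K1 = 806.
Since the inequalities point opposite ways, species 1 can invade but species 2 cannot.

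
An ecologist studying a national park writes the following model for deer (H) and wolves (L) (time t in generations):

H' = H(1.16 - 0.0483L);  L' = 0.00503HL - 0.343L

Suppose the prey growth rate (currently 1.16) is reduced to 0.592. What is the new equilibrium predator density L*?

L* ≈ 12.3

At the interior fixed point, setting dH/dt = 0 with H > 0 fixes L* = (prey growth rate)/(HL coefficient) — independent of the other coefficients.
With the change, L* = 0.592/0.0483 = 12.3; it falls from 24.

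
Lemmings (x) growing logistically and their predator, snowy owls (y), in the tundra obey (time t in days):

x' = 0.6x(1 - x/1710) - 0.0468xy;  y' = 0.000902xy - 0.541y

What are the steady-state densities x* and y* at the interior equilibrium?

x* ≈ 600, y* ≈ 8.32

From dy/dt = 0 with y > 0: 0.000902x* = 0.541, so x* = 600.
Substitute into dx/dt = 0: 0.6(1 - 600/1710) = 0.0468y*.
The bracket is 0.649, giving y* = 0.39/0.0468 = 8.32.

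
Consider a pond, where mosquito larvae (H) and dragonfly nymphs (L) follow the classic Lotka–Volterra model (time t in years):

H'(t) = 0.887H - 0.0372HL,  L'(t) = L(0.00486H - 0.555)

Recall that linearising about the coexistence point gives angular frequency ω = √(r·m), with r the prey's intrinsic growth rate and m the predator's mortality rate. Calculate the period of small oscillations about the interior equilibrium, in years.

Here r = 0.887 and m = 0.555, so r·m = 0.492.
ω = √0.492 = 0.702 per year, hence T = 2π/ω ≈ 8.96 years.

T ≈ 8.96 years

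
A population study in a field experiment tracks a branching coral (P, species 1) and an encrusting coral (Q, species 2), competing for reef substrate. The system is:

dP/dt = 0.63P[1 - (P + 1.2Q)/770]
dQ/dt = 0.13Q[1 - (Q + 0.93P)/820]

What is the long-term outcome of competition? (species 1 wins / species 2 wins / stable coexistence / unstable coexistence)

species 2 excludes species 1

Compare the nullcline intercepts: K1/α12 = 770/1.2 = 642 < K2 = 820; K2/α21 = 820/0.93 = 882 > K1 = 770.
Since the inequalities point opposite ways, species 2 can invade but species 1 cannot.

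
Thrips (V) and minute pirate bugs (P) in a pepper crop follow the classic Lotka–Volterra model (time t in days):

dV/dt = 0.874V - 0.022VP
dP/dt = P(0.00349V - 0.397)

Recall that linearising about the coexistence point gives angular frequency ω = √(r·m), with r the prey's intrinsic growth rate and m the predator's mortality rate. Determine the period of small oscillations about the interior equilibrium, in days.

Here r = 0.874 and m = 0.397, so r·m = 0.347.
ω = √0.347 = 0.589 per day, hence T = 2π/ω ≈ 10.7 days.

T ≈ 10.7 days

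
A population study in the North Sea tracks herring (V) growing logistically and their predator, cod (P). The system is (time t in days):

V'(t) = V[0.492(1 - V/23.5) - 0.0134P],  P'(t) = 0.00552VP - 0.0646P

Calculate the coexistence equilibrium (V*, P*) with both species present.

V* ≈ 11.7, P* ≈ 18.4

From dP/dt = 0 with P > 0: 0.00552V* = 0.0646, so V* = 11.7.
Substitute into dV/dt = 0: 0.492(1 - 11.7/23.5) = 0.0134P*.
The bracket is 0.502, giving P* = 0.247/0.0134 = 18.4.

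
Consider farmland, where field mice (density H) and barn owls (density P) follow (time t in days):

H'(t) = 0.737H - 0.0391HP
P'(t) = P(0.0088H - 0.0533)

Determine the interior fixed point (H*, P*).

Set dP/dt = 0 with P > 0: 0.0088H - 0.0533 = 0, so H* = 0.0533/0.0088 = 6.06.
Set dH/dt = 0 with H > 0: 0.737 - 0.0391P = 0, so P* = 0.737/0.0391 = 18.8.

H* ≈ 6.06, P* ≈ 18.8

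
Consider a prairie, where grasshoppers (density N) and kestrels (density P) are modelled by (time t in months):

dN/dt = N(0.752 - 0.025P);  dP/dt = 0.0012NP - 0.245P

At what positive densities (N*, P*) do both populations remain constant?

N* ≈ 204, P* ≈ 30.1

Set dP/dt = 0 with P > 0: 0.0012N - 0.245 = 0, so N* = 0.245/0.0012 = 204.
Set dN/dt = 0 with N > 0: 0.752 - 0.025P = 0, so P* = 0.752/0.025 = 30.1.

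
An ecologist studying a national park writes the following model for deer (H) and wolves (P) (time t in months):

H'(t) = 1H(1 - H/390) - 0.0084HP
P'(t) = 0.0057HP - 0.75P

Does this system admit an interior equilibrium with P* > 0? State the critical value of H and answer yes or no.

Threshold H = 132; K > 132, so yes, the predator persists.

The predator equation gives dP/dt > 0 only when H > 0.75/0.0057 = 132.
Without the predator, H → K = 390. Since 390 > 132, the predator can invade and persist.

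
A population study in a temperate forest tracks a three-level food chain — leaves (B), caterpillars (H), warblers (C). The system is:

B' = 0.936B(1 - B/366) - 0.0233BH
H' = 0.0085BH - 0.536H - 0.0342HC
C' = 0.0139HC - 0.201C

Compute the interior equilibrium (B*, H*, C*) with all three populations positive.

From dC/dt = 0: 0.0139H* = 0.201, so H* = 14.5.
From dB/dt = 0: 0.936(1 - B*/366) = 0.0233·14.5, giving B* = 366·(1 - 0.36) = 234.
From dH/dt = 0: 0.0085·234 - 0.536 = 0.0342C*, so C* = 1.46/0.0342 = 42.5.

B* ≈ 234, H* ≈ 14.5, C* ≈ 42.5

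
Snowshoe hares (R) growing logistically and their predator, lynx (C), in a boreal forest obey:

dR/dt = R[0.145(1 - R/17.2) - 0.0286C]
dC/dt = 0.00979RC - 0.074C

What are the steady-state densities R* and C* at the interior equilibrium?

R* ≈ 7.56, C* ≈ 2.84

From dC/dt = 0 with C > 0: 0.00979R* = 0.074, so R* = 7.56.
Substitute into dR/dt = 0: 0.145(1 - 7.56/17.2) = 0.0286C*.
The bracket is 0.561, giving C* = 0.0813/0.0286 = 2.84.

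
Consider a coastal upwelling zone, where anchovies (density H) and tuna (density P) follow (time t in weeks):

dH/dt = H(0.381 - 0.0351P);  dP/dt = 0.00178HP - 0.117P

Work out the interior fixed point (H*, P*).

H* ≈ 65.7, P* ≈ 10.9

Set dP/dt = 0 with P > 0: 0.00178H - 0.117 = 0, so H* = 0.117/0.00178 = 65.7.
Set dH/dt = 0 with H > 0: 0.381 - 0.0351P = 0, so P* = 0.381/0.0351 = 10.9.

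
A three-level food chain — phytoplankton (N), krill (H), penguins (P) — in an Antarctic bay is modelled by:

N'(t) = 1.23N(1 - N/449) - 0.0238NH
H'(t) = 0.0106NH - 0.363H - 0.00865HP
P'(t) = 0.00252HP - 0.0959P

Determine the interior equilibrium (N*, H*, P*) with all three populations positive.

N* ≈ 118, H* ≈ 38.1, P* ≈ 103

From dP/dt = 0: 0.00252H* = 0.0959, so H* = 38.1.
From dN/dt = 0: 1.23(1 - N*/449) = 0.0238·38.1, giving N* = 449·(1 - 0.736) = 118.
From dH/dt = 0: 0.0106·118 - 0.363 = 0.00865P*, so P* = 0.892/0.00865 = 103.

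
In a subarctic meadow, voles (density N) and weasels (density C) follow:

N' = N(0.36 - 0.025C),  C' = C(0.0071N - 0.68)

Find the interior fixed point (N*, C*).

N* ≈ 95.8, C* ≈ 14.4

Set dC/dt = 0 with C > 0: 0.0071N - 0.68 = 0, so N* = 0.68/0.0071 = 95.8.
Set dN/dt = 0 with N > 0: 0.36 - 0.025C = 0, so C* = 0.36/0.025 = 14.4.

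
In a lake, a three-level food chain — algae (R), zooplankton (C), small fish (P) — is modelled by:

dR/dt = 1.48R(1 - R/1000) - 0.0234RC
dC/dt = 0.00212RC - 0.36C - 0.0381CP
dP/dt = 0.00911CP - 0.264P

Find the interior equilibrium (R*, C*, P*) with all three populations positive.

From dP/dt = 0: 0.00911C* = 0.264, so C* = 29.
From dR/dt = 0: 1.48(1 - R*/1000) = 0.0234·29, giving R* = 1000·(1 - 0.458) = 542.
From dC/dt = 0: 0.00212·542 - 0.36 = 0.0381P*, so P* = 0.789/0.0381 = 20.7.

R* ≈ 542, C* ≈ 29, P* ≈ 20.7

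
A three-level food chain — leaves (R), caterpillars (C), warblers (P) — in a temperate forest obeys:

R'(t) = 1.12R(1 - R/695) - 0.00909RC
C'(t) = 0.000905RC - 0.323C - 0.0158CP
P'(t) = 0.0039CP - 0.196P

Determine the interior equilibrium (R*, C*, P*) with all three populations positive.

From dP/dt = 0: 0.0039C* = 0.196, so C* = 50.3.
From dR/dt = 0: 1.12(1 - R*/695) = 0.00909·50.3, giving R* = 695·(1 - 0.408) = 412.
From dC/dt = 0: 0.000905·412 - 0.323 = 0.0158P*, so P* = 0.0494/0.0158 = 3.13.

R* ≈ 412, C* ≈ 50.3, P* ≈ 3.13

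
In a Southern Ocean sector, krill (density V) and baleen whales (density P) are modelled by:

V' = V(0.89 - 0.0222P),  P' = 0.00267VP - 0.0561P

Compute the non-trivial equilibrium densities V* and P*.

V* ≈ 21, P* ≈ 40.1

Set dP/dt = 0 with P > 0: 0.00267V - 0.0561 = 0, so V* = 0.0561/0.00267 = 21.
Set dV/dt = 0 with V > 0: 0.89 - 0.0222P = 0, so P* = 0.89/0.0222 = 40.1.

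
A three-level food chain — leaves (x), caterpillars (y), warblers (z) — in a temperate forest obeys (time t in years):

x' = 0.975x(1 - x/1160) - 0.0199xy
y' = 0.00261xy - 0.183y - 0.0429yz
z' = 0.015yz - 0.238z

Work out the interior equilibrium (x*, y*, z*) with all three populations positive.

x* ≈ 784, y* ≈ 15.9, z* ≈ 43.5

From dz/dt = 0: 0.015y* = 0.238, so y* = 15.9.
From dx/dt = 0: 0.975(1 - x*/1160) = 0.0199·15.9, giving x* = 1160·(1 - 0.324) = 784.
From dy/dt = 0: 0.00261·784 - 0.183 = 0.0429z*, so z* = 1.86/0.0429 = 43.5.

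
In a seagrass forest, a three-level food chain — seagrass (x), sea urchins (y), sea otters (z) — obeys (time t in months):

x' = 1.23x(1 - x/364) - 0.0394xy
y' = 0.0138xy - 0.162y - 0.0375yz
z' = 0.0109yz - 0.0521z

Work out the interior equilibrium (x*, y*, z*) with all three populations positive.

From dz/dt = 0: 0.0109y* = 0.0521, so y* = 4.78.
From dx/dt = 0: 1.23(1 - x*/364) = 0.0394·4.78, giving x* = 364·(1 - 0.153) = 308.
From dy/dt = 0: 0.0138·308 - 0.162 = 0.0375z*, so z* = 4.09/0.0375 = 109.

x* ≈ 308, y* ≈ 4.78, z* ≈ 109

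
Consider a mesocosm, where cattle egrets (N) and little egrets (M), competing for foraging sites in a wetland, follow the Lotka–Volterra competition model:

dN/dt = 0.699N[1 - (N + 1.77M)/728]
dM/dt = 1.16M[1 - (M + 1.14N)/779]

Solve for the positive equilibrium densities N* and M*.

N* ≈ 639, M* ≈ 50

Setting both brackets to zero gives the nullclines N + 1.77M = 728 and 1.14N + M = 779.
Substituting M = 779 - 1.14N into the first: N(1 - 1.77·1.14) = 728 - 1.77·779.
So N* = -651/-1.02 = 639, and then M* = 779 - 1.14·639 = 50.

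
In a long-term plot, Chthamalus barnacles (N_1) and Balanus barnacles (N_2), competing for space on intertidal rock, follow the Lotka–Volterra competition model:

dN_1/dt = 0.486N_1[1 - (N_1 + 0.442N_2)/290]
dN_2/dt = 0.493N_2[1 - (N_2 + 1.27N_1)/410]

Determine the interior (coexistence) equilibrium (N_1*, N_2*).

N_1* ≈ 248, N_2* ≈ 95.1

Setting both brackets to zero gives the nullclines N_1 + 0.442N_2 = 290 and 1.27N_1 + N_2 = 410.
Substituting N_2 = 410 - 1.27N_1 into the first: N_1(1 - 0.442·1.27) = 290 - 0.442·410.
So N_1* = 109/0.439 = 248, and then N_2* = 410 - 1.27·248 = 95.1.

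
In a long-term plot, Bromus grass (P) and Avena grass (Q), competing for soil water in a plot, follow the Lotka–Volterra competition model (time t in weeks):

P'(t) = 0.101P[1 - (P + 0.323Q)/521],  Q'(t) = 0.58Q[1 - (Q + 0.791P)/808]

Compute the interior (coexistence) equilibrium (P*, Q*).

P* ≈ 349, Q* ≈ 532

Setting both brackets to zero gives the nullclines P + 0.323Q = 521 and 0.791P + Q = 808.
Substituting Q = 808 - 0.791P into the first: P(1 - 0.323·0.791) = 521 - 0.323·808.
So P* = 260/0.745 = 349, and then Q* = 808 - 0.791·349 = 532.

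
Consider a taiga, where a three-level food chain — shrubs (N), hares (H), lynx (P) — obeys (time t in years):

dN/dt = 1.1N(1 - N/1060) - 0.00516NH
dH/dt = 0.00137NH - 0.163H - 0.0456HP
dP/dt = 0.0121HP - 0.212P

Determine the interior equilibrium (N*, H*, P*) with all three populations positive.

From dP/dt = 0: 0.0121H* = 0.212, so H* = 17.5.
From dN/dt = 0: 1.1(1 - N*/1060) = 0.00516·17.5, giving N* = 1060·(1 - 0.0822) = 973.
From dH/dt = 0: 0.00137·973 - 0.163 = 0.0456P*, so P* = 1.17/0.0456 = 25.7.

N* ≈ 973, H* ≈ 17.5, P* ≈ 25.7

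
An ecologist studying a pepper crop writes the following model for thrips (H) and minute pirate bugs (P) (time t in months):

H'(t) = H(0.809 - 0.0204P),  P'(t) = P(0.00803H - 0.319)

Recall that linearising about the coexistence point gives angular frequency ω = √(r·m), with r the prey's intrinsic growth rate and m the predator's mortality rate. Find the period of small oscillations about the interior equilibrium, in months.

Here r = 0.809 and m = 0.319, so r·m = 0.258.
ω = √0.258 = 0.508 per month, hence T = 2π/ω ≈ 12.4 months.

T ≈ 12.4 months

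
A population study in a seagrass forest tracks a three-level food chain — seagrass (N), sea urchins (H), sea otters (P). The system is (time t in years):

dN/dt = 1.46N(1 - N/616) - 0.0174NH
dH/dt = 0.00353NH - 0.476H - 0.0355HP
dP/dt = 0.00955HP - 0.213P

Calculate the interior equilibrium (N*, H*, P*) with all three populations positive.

From dP/dt = 0: 0.00955H* = 0.213, so H* = 22.3.
From dN/dt = 0: 1.46(1 - N*/616) = 0.0174·22.3, giving N* = 616·(1 - 0.266) = 452.
From dH/dt = 0: 0.00353·452 - 0.476 = 0.0355P*, so P* = 1.12/0.0355 = 31.6.

N* ≈ 452, H* ≈ 22.3, P* ≈ 31.6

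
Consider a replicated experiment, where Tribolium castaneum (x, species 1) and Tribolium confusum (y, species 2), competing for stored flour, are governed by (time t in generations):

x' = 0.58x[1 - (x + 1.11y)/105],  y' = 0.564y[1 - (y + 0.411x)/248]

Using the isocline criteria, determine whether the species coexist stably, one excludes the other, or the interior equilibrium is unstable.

Compare the nullcline intercepts: K1/α12 = 105/1.11 = 94.6 < K2 = 248; K2/α21 = 248/0.411 = 603 > K1 = 105.
Since the inequalities point opposite ways, species 2 can invade but species 1 cannot.

species 2 excludes species 1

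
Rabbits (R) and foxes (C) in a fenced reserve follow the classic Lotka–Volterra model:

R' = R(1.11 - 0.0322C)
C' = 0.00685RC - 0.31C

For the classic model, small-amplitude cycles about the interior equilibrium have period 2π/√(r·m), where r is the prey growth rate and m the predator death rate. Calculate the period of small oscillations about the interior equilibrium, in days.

Here r = 1.11 and m = 0.31, so r·m = 0.344.
ω = √0.344 = 0.587 per day, hence T = 2π/ω ≈ 10.7 days.

T ≈ 10.7 days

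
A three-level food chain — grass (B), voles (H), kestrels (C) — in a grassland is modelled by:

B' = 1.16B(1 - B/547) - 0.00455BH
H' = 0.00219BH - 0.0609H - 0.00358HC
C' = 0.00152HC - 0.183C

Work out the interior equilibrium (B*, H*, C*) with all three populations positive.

From dC/dt = 0: 0.00152H* = 0.183, so H* = 120.
From dB/dt = 0: 1.16(1 - B*/547) = 0.00455·120, giving B* = 547·(1 - 0.472) = 289.
From dH/dt = 0: 0.00219·289 - 0.0609 = 0.00358C*, so C* = 0.571/0.00358 = 160.

B* ≈ 289, H* ≈ 120, C* ≈ 160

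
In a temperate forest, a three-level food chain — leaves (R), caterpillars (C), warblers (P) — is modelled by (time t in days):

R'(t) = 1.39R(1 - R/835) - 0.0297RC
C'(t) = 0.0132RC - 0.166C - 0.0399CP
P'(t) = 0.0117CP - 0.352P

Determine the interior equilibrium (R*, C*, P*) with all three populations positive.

From dP/dt = 0: 0.0117C* = 0.352, so C* = 30.1.
From dR/dt = 0: 1.39(1 - R*/835) = 0.0297·30.1, giving R* = 835·(1 - 0.643) = 298.
From dC/dt = 0: 0.0132·298 - 0.166 = 0.0399P*, so P* = 3.77/0.0399 = 94.5.

R* ≈ 298, C* ≈ 30.1, P* ≈ 94.5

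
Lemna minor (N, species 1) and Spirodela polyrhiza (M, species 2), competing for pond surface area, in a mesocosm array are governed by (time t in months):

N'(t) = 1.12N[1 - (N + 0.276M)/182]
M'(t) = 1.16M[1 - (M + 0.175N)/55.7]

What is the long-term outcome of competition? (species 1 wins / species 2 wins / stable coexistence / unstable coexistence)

Compare the nullcline intercepts: K1/α12 = 182/0.276 = 659 > K2 = 55.7; K2/α21 = 55.7/0.175 = 318 > K1 = 182.
Since both inequalities hold, each species can invade when rare, so the interior equilibrium is stable.

stable coexistence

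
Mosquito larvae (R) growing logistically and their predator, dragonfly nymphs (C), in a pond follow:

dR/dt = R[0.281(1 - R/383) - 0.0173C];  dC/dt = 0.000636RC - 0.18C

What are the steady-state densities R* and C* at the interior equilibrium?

From dC/dt = 0 with C > 0: 0.000636R* = 0.18, so R* = 283.
Substitute into dR/dt = 0: 0.281(1 - 283/383) = 0.0173C*.
The bracket is 0.261, giving C* = 0.0734/0.0173 = 4.24.

R* ≈ 283, C* ≈ 4.24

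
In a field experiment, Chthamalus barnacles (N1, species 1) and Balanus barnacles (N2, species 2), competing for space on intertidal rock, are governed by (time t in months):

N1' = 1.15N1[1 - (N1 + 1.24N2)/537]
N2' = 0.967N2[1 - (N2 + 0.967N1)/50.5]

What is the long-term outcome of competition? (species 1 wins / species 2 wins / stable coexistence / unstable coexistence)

species 1 excludes species 2

Compare the nullcline intercepts: K1/α12 = 537/1.24 = 433 > K2 = 50.5; K2/α21 = 50.5/0.967 = 52.2 < K1 = 537.
Since the inequalities point opposite ways, species 1 can invade but species 2 cannot.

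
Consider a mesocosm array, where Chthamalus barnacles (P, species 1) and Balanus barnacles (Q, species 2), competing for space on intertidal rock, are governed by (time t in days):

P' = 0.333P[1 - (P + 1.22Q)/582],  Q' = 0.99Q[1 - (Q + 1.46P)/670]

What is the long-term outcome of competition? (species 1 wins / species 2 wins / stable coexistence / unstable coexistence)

Compare the nullcline intercepts: K1/α12 = 582/1.22 = 477 < K2 = 670; K2/α21 = 670/1.46 = 459 < K1 = 582.
Since both are reversed, neither can invade when rare; the interior point is a saddle.

unstable coexistence (outcome depends on initial conditions)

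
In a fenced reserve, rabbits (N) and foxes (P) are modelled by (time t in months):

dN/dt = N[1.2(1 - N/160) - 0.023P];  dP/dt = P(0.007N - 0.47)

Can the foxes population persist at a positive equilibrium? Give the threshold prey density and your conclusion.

The predator equation gives dP/dt > 0 only when N > 0.47/0.007 = 67.1.
Without the predator, N → K = 160. Since 160 > 67.1, the predator can invade and persist.

Threshold N = 67.1; K > 67.1, so yes, the predator persists.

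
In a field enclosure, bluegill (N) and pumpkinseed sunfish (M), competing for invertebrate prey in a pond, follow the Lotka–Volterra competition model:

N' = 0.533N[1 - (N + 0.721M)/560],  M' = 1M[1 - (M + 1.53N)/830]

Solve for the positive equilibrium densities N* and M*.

N* ≈ 373, M* ≈ 260

Setting both brackets to zero gives the nullclines N + 0.721M = 560 and 1.53N + M = 830.
Substituting M = 830 - 1.53N into the first: N(1 - 0.721·1.53) = 560 - 0.721·830.
So N* = -38.4/-0.103 = 373, and then M* = 830 - 1.53·373 = 260.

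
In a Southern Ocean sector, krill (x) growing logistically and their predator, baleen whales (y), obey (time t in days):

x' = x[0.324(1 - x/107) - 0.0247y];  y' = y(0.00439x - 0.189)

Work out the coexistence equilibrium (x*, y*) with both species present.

From dy/dt = 0 with y > 0: 0.00439x* = 0.189, so x* = 43.1.
Substitute into dx/dt = 0: 0.324(1 - 43.1/107) = 0.0247y*.
The bracket is 0.598, giving y* = 0.194/0.0247 = 7.84.

x* ≈ 43.1, y* ≈ 7.84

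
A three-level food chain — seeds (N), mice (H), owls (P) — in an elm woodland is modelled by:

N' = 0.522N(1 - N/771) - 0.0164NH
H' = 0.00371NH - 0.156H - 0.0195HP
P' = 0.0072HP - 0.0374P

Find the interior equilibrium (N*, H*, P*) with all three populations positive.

From dP/dt = 0: 0.0072H* = 0.0374, so H* = 5.19.
From dN/dt = 0: 0.522(1 - N*/771) = 0.0164·5.19, giving N* = 771·(1 - 0.163) = 645.
From dH/dt = 0: 0.00371·645 - 0.156 = 0.0195P*, so P* = 2.24/0.0195 = 115.

N* ≈ 645, H* ≈ 5.19, P* ≈ 115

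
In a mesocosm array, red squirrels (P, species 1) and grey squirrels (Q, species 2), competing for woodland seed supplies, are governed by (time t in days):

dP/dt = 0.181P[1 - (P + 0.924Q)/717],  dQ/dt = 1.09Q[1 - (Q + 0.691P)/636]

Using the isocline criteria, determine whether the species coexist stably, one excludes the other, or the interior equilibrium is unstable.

Compare the nullcline intercepts: K1/α12 = 717/0.924 = 776 > K2 = 636; K2/α21 = 636/0.691 = 920 > K1 = 717.
Since both inequalities hold, each species can invade when rare, so the interior equilibrium is stable.

stable coexistence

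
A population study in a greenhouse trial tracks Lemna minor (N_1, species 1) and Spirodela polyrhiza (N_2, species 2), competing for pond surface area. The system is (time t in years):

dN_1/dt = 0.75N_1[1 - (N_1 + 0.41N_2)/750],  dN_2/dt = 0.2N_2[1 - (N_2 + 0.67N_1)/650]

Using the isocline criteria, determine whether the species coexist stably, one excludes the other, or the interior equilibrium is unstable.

stable coexistence

Compare the nullcline intercepts: K1/α12 = 750/0.41 = 1830 > K2 = 650; K2/α21 = 650/0.67 = 970 > K1 = 750.
Since both inequalities hold, each species can invade when rare, so the interior equilibrium is stable.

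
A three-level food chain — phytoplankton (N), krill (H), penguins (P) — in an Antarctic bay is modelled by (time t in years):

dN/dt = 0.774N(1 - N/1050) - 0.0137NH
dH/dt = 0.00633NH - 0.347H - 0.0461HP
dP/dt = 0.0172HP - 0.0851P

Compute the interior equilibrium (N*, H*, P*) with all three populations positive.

From dP/dt = 0: 0.0172H* = 0.0851, so H* = 4.95.
From dN/dt = 0: 0.774(1 - N*/1050) = 0.0137·4.95, giving N* = 1050·(1 - 0.0876) = 958.
From dH/dt = 0: 0.00633·958 - 0.347 = 0.0461P*, so P* = 5.72/0.0461 = 124.

N* ≈ 958, H* ≈ 4.95, P* ≈ 124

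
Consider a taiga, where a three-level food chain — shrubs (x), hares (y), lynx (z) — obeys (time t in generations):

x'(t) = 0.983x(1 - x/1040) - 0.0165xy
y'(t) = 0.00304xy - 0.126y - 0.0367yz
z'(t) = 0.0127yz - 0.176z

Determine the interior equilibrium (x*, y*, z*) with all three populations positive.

From dz/dt = 0: 0.0127y* = 0.176, so y* = 13.9.
From dx/dt = 0: 0.983(1 - x*/1040) = 0.0165·13.9, giving x* = 1040·(1 - 0.233) = 798.
From dy/dt = 0: 0.00304·798 - 0.126 = 0.0367z*, so z* = 2.3/0.0367 = 62.7.

x* ≈ 798, y* ≈ 13.9, z* ≈ 62.7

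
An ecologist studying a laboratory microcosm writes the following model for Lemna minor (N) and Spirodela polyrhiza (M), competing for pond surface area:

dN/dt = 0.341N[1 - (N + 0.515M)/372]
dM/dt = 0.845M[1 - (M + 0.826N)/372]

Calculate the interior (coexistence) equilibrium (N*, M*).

N* ≈ 314, M* ≈ 113

Setting both brackets to zero gives the nullclines N + 0.515M = 372 and 0.826N + M = 372.
Substituting M = 372 - 0.826N into the first: N(1 - 0.515·0.826) = 372 - 0.515·372.
So N* = 180/0.575 = 314, and then M* = 372 - 0.826·314 = 113.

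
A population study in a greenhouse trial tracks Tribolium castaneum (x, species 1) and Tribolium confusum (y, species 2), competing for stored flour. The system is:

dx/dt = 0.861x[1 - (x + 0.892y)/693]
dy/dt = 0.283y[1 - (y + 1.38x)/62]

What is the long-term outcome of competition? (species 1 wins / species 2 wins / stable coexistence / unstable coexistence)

Compare the nullcline intercepts: K1/α12 = 693/0.892 = 777 > K2 = 62; K2/α21 = 62/1.38 = 44.9 < K1 = 693.
Since the inequalities point opposite ways, species 1 can invade but species 2 cannot.

species 1 excludes species 2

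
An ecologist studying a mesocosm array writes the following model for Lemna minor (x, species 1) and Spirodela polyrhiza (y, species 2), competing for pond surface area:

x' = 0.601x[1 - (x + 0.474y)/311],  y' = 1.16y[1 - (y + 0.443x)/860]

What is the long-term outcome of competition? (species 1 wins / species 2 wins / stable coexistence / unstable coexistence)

species 2 excludes species 1

Compare the nullcline intercepts: K1/α12 = 311/0.474 = 656 < K2 = 860; K2/α21 = 860/0.443 = 1940 > K1 = 311.
Since the inequalities point opposite ways, species 2 can invade but species 1 cannot.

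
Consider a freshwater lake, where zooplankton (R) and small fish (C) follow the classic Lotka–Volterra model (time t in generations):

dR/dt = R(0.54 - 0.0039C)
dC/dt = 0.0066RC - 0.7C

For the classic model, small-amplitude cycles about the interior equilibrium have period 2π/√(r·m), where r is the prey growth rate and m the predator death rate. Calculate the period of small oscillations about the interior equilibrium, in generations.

T ≈ 10.2 generations

Here r = 0.54 and m = 0.7, so r·m = 0.378.
ω = √0.378 = 0.615 per generation, hence T = 2π/ω ≈ 10.2 generations.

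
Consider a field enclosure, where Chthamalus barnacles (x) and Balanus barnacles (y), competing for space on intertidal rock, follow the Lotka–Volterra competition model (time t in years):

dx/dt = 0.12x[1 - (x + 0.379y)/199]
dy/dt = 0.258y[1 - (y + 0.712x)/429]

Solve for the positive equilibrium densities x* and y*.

Setting both brackets to zero gives the nullclines x + 0.379y = 199 and 0.712x + y = 429.
Substituting y = 429 - 0.712x into the first: x(1 - 0.379·0.712) = 199 - 0.379·429.
So x* = 36.4/0.73 = 49.9, and then y* = 429 - 0.712·49.9 = 393.

x* ≈ 49.9, y* ≈ 393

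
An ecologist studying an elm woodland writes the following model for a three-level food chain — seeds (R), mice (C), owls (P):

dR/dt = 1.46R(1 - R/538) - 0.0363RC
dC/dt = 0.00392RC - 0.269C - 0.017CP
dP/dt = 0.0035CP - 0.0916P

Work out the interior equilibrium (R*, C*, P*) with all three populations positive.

R* ≈ 188, C* ≈ 26.2, P* ≈ 27.5

From dP/dt = 0: 0.0035C* = 0.0916, so C* = 26.2.
From dR/dt = 0: 1.46(1 - R*/538) = 0.0363·26.2, giving R* = 538·(1 - 0.651) = 188.
From dC/dt = 0: 0.00392·188 - 0.269 = 0.017P*, so P* = 0.468/0.017 = 27.5.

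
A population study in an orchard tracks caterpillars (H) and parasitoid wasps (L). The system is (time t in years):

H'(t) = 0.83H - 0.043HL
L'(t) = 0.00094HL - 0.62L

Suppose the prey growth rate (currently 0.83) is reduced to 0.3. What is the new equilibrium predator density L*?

L* ≈ 6.98

At the interior fixed point, setting dH/dt = 0 with H > 0 fixes L* = (prey growth rate)/(HL coefficient) — independent of the other coefficients.
With the change, L* = 0.3/0.043 = 6.98; it falls from 19.3.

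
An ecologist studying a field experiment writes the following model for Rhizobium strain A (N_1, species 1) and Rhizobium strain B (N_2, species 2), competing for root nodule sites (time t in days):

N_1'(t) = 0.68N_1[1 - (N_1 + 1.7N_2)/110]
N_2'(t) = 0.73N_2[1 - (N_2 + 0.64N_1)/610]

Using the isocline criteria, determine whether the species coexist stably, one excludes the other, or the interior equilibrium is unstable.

Compare the nullcline intercepts: K1/α12 = 110/1.7 = 64.7 < K2 = 610; K2/α21 = 610/0.64 = 953 > K1 = 110.
Since the inequalities point opposite ways, species 2 can invade but species 1 cannot.

species 2 excludes species 1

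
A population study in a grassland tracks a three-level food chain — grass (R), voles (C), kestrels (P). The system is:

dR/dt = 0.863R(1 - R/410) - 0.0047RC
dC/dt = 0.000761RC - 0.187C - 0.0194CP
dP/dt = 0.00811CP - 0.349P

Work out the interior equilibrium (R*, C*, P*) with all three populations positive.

R* ≈ 314, C* ≈ 43, P* ≈ 2.67

From dP/dt = 0: 0.00811C* = 0.349, so C* = 43.
From dR/dt = 0: 0.863(1 - R*/410) = 0.0047·43, giving R* = 410·(1 - 0.234) = 314.
From dC/dt = 0: 0.000761·314 - 0.187 = 0.0194P*, so P* = 0.0519/0.0194 = 2.67.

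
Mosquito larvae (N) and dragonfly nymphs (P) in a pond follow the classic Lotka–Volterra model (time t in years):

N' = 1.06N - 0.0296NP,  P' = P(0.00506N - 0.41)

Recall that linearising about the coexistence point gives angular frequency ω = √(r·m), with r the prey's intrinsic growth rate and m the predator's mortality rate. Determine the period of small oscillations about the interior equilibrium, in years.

Here r = 1.06 and m = 0.41, so r·m = 0.435.
ω = √0.435 = 0.659 per year, hence T = 2π/ω ≈ 9.53 years.

T ≈ 9.53 years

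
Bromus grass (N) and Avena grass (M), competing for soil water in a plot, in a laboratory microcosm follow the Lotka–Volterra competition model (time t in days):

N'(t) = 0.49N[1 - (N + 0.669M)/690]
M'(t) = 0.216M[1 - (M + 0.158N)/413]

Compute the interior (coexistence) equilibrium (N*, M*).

Setting both brackets to zero gives the nullclines N + 0.669M = 690 and 0.158N + M = 413.
Substituting M = 413 - 0.158N into the first: N(1 - 0.669·0.158) = 690 - 0.669·413.
So N* = 414/0.894 = 463, and then M* = 413 - 0.158·463 = 340.

N* ≈ 463, M* ≈ 340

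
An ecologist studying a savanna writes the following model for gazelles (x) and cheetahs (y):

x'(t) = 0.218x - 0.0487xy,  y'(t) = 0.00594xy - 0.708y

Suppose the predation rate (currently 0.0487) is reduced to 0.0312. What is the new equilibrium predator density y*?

y* ≈ 6.99

At the interior fixed point, setting dx/dt = 0 with x > 0 fixes y* = (prey growth rate)/(xy coefficient) — independent of the other coefficients.
With the change, y* = 0.218/0.0312 = 6.99; it rises from 4.48.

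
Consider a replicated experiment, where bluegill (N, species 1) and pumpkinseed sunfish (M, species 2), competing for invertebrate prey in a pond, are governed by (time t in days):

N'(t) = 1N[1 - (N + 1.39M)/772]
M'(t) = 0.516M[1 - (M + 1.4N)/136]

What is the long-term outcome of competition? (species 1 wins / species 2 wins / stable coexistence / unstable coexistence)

Compare the nullcline intercepts: K1/α12 = 772/1.39 = 555 > K2 = 136; K2/α21 = 136/1.4 = 97.1 < K1 = 772.
Since the inequalities point opposite ways, species 1 can invade but species 2 cannot.

species 1 excludes species 2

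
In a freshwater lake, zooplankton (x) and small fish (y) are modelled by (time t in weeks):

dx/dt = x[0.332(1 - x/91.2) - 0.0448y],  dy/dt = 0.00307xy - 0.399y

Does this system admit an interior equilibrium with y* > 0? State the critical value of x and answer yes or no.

Threshold x = 130; K < 130, so no, the predator goes extinct.

The predator equation gives dy/dt > 0 only when x > 0.399/0.00307 = 130.
Without the predator, x → K = 91.2. Since 91.2 < 130, the predator cannot invade.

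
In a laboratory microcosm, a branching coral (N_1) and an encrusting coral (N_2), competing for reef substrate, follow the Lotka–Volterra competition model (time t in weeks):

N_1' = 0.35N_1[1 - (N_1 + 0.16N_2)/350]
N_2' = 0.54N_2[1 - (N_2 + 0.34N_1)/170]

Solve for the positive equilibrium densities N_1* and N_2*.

N_1* ≈ 341, N_2* ≈ 53.9

Setting both brackets to zero gives the nullclines N_1 + 0.16N_2 = 350 and 0.34N_1 + N_2 = 170.
Substituting N_2 = 170 - 0.34N_1 into the first: N_1(1 - 0.16·0.34) = 350 - 0.16·170.
So N_1* = 323/0.946 = 341, and then N_2* = 170 - 0.34·341 = 53.9.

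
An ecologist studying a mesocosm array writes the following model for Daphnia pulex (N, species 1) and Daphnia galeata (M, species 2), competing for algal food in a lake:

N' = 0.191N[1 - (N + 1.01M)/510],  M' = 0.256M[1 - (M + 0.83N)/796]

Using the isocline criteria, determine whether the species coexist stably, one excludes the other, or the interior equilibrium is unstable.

species 2 excludes species 1

Compare the nullcline intercepts: K1/α12 = 510/1.01 = 505 < K2 = 796; K2/α21 = 796/0.83 = 959 > K1 = 510.
Since the inequalities point opposite ways, species 2 can invade but species 1 cannot.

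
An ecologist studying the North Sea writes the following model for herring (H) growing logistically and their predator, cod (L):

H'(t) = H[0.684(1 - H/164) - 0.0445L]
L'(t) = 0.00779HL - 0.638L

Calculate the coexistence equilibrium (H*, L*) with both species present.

From dL/dt = 0 with L > 0: 0.00779H* = 0.638, so H* = 81.9.
Substitute into dH/dt = 0: 0.684(1 - 81.9/164) = 0.0445L*.
The bracket is 0.501, giving L* = 0.342/0.0445 = 7.69.

H* ≈ 81.9, L* ≈ 7.69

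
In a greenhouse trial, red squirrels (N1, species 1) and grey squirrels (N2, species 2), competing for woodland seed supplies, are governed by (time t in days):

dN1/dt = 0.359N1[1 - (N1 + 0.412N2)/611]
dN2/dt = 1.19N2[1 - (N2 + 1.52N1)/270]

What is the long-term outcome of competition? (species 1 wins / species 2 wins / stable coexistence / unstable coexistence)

Compare the nullcline intercepts: K1/α12 = 611/0.412 = 1480 > K2 = 270; K2/α21 = 270/1.52 = 178 < K1 = 611.
Since the inequalities point opposite ways, species 1 can invade but species 2 cannot.

species 1 excludes species 2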